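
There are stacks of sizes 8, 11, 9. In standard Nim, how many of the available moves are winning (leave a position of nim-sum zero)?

Bitwise XOR of the heap sizes:
  1000  (8)
  1011  (11)
  1001  (9)
  ----
  1010  (10)
The overall nim-sum is X = 10. A stack of size p has a winning move iff p XOR X < p (reduce it to p XOR X).
  8: 8 XOR 10 = 2 < 8 — winning move (to 2).
  11: 11 XOR 10 = 1 < 11 — winning move (to 1).
  9: 9 XOR 10 = 3 < 9 — winning move (to 3).
That gives 3 winning moves.

3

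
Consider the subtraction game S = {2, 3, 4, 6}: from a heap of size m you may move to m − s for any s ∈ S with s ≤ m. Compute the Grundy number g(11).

1

Grundy values for subtraction set {2, 3, 4, 6}:
k:     0  1  2  3  4  5  6  7  8  9 10 11
g(k):  0  0  1  1  2  2  3  3  0  0  1  1
So g(11) = 1.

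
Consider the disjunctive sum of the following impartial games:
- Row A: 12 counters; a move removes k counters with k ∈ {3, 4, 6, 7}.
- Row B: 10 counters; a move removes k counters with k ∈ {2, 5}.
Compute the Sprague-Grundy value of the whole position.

Grundy values for row A (subtraction set {3, 4, 6, 7}):
k:     0  1  2  3  4  5  6  7  8  9 10 11 12
g(k):  0  0  0  1  1  1  2  2  2  3  0  0  0
So g(12) = 0.
For row B, compute g(0), g(1), … with moves {2, 5}:
g(0) = mex{} = 0
g(1) = mex{} = 0
g(2) = mex{0} = 1
g(3) = mex{0} = 1
g(4) = mex{1} = 0
g(5) = mex{0,1} = 2
g(6) = mex{0} = 1
g(7) = mex{1,2} = 0
g(8) = mex{1} = 0
g(9) = mex{0} = 1
g(10) = mex{0,2} = 1
So g(10) = 1.
The value of a disjunctive sum is the nim-sum of the parts.
Combined value = 0 XOR 1 = 1.

1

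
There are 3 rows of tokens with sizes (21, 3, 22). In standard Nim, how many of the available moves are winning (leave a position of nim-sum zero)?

0

Compute the nim-sum pairwise:
21 XOR 3 = 22
22 XOR 22 = 0
The nim-sum is already 0, so every move leaves a nonzero nim-sum — there are no winning moves.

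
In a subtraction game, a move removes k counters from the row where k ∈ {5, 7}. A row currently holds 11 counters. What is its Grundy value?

Build the Grundy sequence with g(k) = mex{g(k−s) : s ∈ {5, 7}, s ≤ k}:
g(0) = mex{} = 0
g(1) = mex{} = 0
g(2) = mex{} = 0
g(3) = mex{} = 0
g(4) = mex{} = 0
g(5) = mex{0} = 1
g(6) = mex{0} = 1
g(7) = mex{0} = 1
g(8) = mex{0} = 1
g(9) = mex{0} = 1
g(10) = mex{0,1} = 2
g(11) = mex{0,1} = 2
So g(11) = 2.

2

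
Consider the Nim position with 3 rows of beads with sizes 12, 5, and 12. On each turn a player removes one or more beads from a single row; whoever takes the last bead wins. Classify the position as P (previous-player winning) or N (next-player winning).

N-position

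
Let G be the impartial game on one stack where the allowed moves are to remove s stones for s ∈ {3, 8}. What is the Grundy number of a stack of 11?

0

Grundy values for subtraction set {3, 8}:
g(0) = mex{} = 0
g(1) = mex{} = 0
g(2) = mex{} = 0
g(3) = mex{0} = 1
g(4) = mex{0} = 1
g(5) = mex{0} = 1
g(6) = mex{1} = 0
g(7) = mex{1} = 0
g(8) = mex{0,1} = 2
g(9) = mex{0} = 1
g(10) = mex{0} = 1
g(11) = mex{1,2} = 0
So g(11) = 0.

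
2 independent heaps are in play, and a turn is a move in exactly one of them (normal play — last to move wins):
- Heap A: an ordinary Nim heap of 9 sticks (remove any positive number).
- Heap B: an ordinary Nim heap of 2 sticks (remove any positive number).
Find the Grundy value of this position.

11

Heap A is a plain Nim heap of size 9, so its Grundy value is 9.
Heap B is a plain Nim heap of size 2, so its Grundy value is 2.
The value of a disjunctive sum is the nim-sum of the parts.
Combined value = 9 ⊕ 2 = 11.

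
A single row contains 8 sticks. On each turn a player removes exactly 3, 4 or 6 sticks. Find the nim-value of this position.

2

Build the Grundy sequence with g(k) = mex{g(k−s) : s ∈ {3, 4, 6}, s ≤ k}:
g(0) = mex{} = 0
g(1) = mex{} = 0
g(2) = mex{} = 0
g(3) = mex{0} = 1
g(4) = mex{0} = 1
g(5) = mex{0} = 1
g(6) = mex{0,1} = 2
g(7) = mex{0,1} = 2
g(8) = mex{0,1} = 2
So g(8) = 2.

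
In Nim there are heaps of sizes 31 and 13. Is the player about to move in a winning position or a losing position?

Bitwise XOR of the heap sizes:
  11111  (31)
  01101  (13)
  -----
  10010  (18)
The nim-sum is 18 ≠ 0, so this is an N-position: the player to move can win.

Winning position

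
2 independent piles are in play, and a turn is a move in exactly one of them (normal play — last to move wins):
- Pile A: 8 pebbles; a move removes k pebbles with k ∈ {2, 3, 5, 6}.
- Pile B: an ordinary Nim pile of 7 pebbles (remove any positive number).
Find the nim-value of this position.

7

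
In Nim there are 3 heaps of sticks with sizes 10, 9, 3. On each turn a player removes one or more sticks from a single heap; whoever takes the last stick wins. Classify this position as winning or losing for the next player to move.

Losing position

Nim-sum: 10 ⊕ 9 ⊕ 3 = 0.
The nim-sum is 0, so this is a P-position: the player to move is in a losing position under optimal play.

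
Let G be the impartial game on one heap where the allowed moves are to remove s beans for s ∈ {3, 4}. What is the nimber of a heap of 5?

Compute g(0), g(1), … for moves {3, 4}:
k:     0  1  2  3  4  5
g(k):  0  0  0  1  1  1
So g(5) = 1.

1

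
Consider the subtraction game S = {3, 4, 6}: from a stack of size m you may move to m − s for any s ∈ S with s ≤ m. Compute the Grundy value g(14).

1

Build the Grundy sequence with g(k) = mex{g(k−s) : s ∈ {3, 4, 6}, s ≤ k}:
k:     0  1  2  3  4  5  6  7  8  9 10 11 12 13 14
g(k):  0  0  0  1  1  1  2  2  2  0  0  0  1  1  1
So g(14) = 1.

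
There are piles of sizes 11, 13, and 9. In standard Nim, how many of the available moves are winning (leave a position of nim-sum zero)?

3

Bitwise XOR of the heap sizes:
  1011  (11)
  1101  (13)
  1001  (9)
  ----
  1111  (15)
The overall nim-sum is X = 15. A pile of size p has a winning move iff p XOR X < p (reduce it to p XOR X).
  11: 11 XOR 15 = 4 < 11 — winning move (to 4).
  13: 13 XOR 15 = 2 < 13 — winning move (to 2).
  9: 9 XOR 15 = 6 < 9 — winning move (to 6).
That gives 3 winning moves.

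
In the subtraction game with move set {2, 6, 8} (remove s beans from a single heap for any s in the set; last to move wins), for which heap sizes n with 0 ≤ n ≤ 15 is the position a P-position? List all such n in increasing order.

0, 1, 4, 5, 14, 15

Compute g(0), g(1), … for moves {2, 6, 8}:
k:     0  1  2  3  4  5  6  7  8  9 10 11 12 13 14 15
g(k):  0  0  1  1  0  0  1  1  2  2  3  3  2  2  0  0
The P-positions (g = 0) in 0..15 are 0, 1, 4, 5, 14, 15.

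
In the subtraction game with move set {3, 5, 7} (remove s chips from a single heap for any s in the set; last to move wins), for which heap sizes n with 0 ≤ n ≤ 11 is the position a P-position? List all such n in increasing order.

0, 1, 2, 10, 11

Build the Grundy sequence with g(k) = mex{g(k−s) : s ∈ {3, 5, 7}, s ≤ k}:
k:     0  1  2  3  4  5  6  7  8  9 10 11
g(k):  0  0  0  1  1  1  2  2  2  3  0  0
The P-positions (g = 0) in 0..11 are 0, 1, 2, 10, 11.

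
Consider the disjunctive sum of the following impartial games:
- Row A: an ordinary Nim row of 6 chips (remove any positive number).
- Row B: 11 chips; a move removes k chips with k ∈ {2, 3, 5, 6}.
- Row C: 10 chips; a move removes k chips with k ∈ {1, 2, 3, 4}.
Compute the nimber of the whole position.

Row A is a plain Nim row of size 6, so its Grundy value is 6.
Grundy values for row B (subtraction set {2, 3, 5, 6}):
k:     0  1  2  3  4  5  6  7  8  9 10 11
g(k):  0  0  1  1  2  2  3  3  0  0  1  1
So g(11) = 1.
Build the Grundy sequence for row C with g(k) = mex{g(k−s) : s ∈ {1, 2, 3, 4}, s ≤ k}:
g(0) = mex{} = 0
g(1) = mex{0} = 1
g(2) = mex{0,1} = 2
g(3) = mex{0,1,2} = 3
g(4) = mex{0,1,2,3} = 4
g(5) = mex{1,2,3,4} = 0
g(6) = mex{0,2,3,4} = 1
g(7) = mex{0,1,3,4} = 2
g(8) = mex{0,1,2,4} = 3
g(9) = mex{0,1,2,3} = 4
g(10) = mex{1,2,3,4} = 0
So g(10) = 0.
The value of a disjunctive sum is the nim-sum of the parts.
Combined value = 6 XOR 1 XOR 0 = 7.

7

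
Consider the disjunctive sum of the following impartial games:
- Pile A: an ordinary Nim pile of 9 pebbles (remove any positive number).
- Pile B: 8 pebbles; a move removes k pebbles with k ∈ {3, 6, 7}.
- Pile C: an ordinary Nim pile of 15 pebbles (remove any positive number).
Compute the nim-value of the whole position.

4

Pile A is a plain Nim pile of size 9, so its Grundy value is 9.
For pile B, compute g(0), g(1), … with moves {3, 6, 7}:
g(0) = mex{} = 0
g(1) = mex{} = 0
g(2) = mex{} = 0
g(3) = mex{0} = 1
g(4) = mex{0} = 1
g(5) = mex{0} = 1
g(6) = mex{0,1} = 2
g(7) = mex{0,1} = 2
g(8) = mex{0,1} = 2
So g(8) = 2.
Pile C is a plain Nim pile of size 15, so its Grundy value is 15.
The value of a disjunctive sum is the nim-sum of the parts.
Combined value = 9 ⊕ 2 ⊕ 15 = 4.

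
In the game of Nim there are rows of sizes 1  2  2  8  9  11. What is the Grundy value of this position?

11

Nim-sum: 1 ^ 2 ^ 2 ^ 8 ^ 9 ^ 11 = 11.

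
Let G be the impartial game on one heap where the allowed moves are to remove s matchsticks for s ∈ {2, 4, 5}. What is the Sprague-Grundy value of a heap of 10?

1

Compute g(0), g(1), … for moves {2, 4, 5}:
g(0) = mex{} = 0
g(1) = mex{} = 0
g(2) = mex{0} = 1
g(3) = mex{0} = 1
g(4) = mex{0,1} = 2
g(5) = mex{0,1} = 2
g(6) = mex{0,1,2} = 3
g(7) = mex{1,2} = 0
g(8) = mex{1,2,3} = 0
g(9) = mex{0,2} = 1
g(10) = mex{0,2,3} = 1
So g(10) = 1.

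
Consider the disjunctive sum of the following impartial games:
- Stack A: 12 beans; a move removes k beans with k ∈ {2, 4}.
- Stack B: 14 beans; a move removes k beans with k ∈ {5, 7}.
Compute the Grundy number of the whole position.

0

For stack A, compute g(0), g(1), … with moves {2, 4}:
k:     0  1  2  3  4  5  6  7  8  9 10 11 12
g(k):  0  0  1  1  2  2  0  0  1  1  2  2  0
So g(12) = 0.
For stack B, compute g(0), g(1), … with moves {5, 7}:
g(0) = mex{} = 0
g(1) = mex{} = 0
g(2) = mex{} = 0
g(3) = mex{} = 0
g(4) = mex{} = 0
g(5) = mex{0} = 1
g(6) = mex{0} = 1
g(7) = mex{0} = 1
g(8) = mex{0} = 1
g(9) = mex{0} = 1
g(10) = mex{0,1} = 2
g(11) = mex{0,1} = 2
g(12) = mex{1} = 0
g(13) = mex{1} = 0
g(14) = mex{1} = 0
So g(14) = 0.
By the Sprague-Grundy theorem, the Grundy value of a sum of independent games is the XOR of the component values.
Combined value = 0 ⊕ 0 = 0.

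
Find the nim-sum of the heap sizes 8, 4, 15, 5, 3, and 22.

19

Nim-sum: 8 ⊕ 4 ⊕ 15 ⊕ 5 ⊕ 3 ⊕ 22 = 19.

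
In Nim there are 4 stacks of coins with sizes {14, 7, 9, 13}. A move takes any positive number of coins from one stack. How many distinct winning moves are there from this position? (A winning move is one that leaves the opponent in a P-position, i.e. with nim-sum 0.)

Compute the nim-sum pairwise:
14 XOR 7 = 9
9 XOR 9 = 0
0 XOR 13 = 13
The overall nim-sum is X = 13. A stack of size p has a winning move iff p XOR X < p (reduce it to p XOR X).
  14: 14 XOR 13 = 3 < 14 — winning move (to 3).
  7: 7 XOR 13 = 10 ≥ 7 — no move.
  9: 9 XOR 13 = 4 < 9 — winning move (to 4).
  13: 13 XOR 13 = 0 < 13 — winning move (to 0).
That gives 3 winning moves.

3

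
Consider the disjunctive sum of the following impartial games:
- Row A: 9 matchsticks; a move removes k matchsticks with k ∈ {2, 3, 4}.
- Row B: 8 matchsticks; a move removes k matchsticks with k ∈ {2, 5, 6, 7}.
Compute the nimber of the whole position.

3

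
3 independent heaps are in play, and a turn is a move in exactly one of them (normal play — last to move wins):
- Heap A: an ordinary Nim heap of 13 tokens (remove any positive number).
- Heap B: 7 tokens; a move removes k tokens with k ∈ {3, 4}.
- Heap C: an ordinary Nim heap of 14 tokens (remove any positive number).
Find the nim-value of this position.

3

Heap A is a plain Nim heap of size 13, so its Grundy value is 13.
Build the Grundy sequence for heap B with g(k) = mex{g(k−s) : s ∈ {3, 4}, s ≤ k}:
k:     0  1  2  3  4  5  6  7
g(k):  0  0  0  1  1  1  2  0
So g(7) = 0.
Heap C is a plain Nim heap of size 14, so its Grundy value is 14.
The value of a disjunctive sum is the nim-sum of the parts.
Combined value = 13 ⊕ 0 ⊕ 14 = 3.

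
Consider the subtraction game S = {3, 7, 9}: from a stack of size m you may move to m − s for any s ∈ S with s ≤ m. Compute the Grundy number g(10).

3

Compute g(0), g(1), … for moves {3, 7, 9}:
k:     0  1  2  3  4  5  6  7  8  9 10
g(k):  0  0  0  1  1  1  0  2  2  1  3
So g(10) = 3.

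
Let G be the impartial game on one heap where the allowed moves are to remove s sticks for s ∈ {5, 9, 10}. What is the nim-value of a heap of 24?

1

Compute g(0), g(1), … for moves {5, 9, 10}:
k:     0  1  2  3  4  5  6  7  8  9 10 11 12 13 14 15 16 17 18 19 20 21 22 23 24
g(k):  0  0  0  0  0  1  1  1  1  1  2  2  2  2  2  0  0  0  0  0  1  1  1  1  1
So g(24) = 1.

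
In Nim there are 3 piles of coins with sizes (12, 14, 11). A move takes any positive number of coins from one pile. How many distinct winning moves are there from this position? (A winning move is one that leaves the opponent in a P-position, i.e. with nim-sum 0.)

3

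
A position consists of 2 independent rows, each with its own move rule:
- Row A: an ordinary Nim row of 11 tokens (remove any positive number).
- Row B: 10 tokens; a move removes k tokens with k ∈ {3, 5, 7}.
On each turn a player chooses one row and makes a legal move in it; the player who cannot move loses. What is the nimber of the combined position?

11

Row A is a plain Nim row of size 11, so its Grundy value is 11.
Grundy values for row B (subtraction set {3, 5, 7}):
k:     0  1  2  3  4  5  6  7  8  9 10
g(k):  0  0  0  1  1  1  2  2  2  3  0
So g(10) = 0.
The value of a disjunctive sum is the nim-sum of the parts.
Combined value = 11 ⊕ 0 = 11.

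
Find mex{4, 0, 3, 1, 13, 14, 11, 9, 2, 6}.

The values 0, 1, 2, 3, 4 are all present; 5 is the first non-negative integer missing from the set.

5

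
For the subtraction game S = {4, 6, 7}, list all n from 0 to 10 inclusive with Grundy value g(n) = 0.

Build the Grundy sequence with g(k) = mex{g(k−s) : s ∈ {4, 6, 7}, s ≤ k}:
k:     0  1  2  3  4  5  6  7  8  9 10
g(k):  0  0  0  0  1  1  1  1  2  2  2
The P-positions (g = 0) in 0..10 are 0, 1, 2, 3.

0, 1, 2, 3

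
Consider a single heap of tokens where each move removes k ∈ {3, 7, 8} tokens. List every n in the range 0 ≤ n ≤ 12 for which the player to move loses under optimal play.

0, 1, 2, 6, 11, 12

Grundy values for subtraction set {3, 7, 8}:
g(0) = mex{} = 0
g(1) = mex{} = 0
g(2) = mex{} = 0
g(3) = mex{0} = 1
g(4) = mex{0} = 1
g(5) = mex{0} = 1
g(6) = mex{1} = 0
g(7) = mex{0,1} = 2
g(8) = mex{0,1} = 2
g(9) = mex{0} = 1
g(10) = mex{0,1,2} = 3
g(11) = mex{1,2} = 0
g(12) = mex{1} = 0
The P-positions (g = 0) in 0..12 are 0, 1, 2, 6, 11, 12.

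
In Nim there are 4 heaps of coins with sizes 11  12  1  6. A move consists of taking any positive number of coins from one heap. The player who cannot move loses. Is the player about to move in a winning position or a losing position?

Bitwise XOR of the heap sizes:
  1011  (11)
  1100  (12)
  0001  (1)
  0110  (6)
  ----
  0000  (0)
The nim-sum is 0, so this is a P-position: the player to move is in a losing position under optimal play.

Losing position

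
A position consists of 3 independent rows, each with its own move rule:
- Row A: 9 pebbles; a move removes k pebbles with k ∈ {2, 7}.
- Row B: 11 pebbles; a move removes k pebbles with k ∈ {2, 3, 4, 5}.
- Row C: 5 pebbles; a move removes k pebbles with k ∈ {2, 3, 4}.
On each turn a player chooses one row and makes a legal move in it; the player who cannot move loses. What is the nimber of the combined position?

0

Grundy values for row A (subtraction set {2, 7}):
k:     0  1  2  3  4  5  6  7  8  9
g(k):  0  0  1  1  0  0  1  1  2  0
So g(9) = 0.
Build the Grundy sequence for row B with g(k) = mex{g(k−s) : s ∈ {2, 3, 4, 5}, s ≤ k}:
g(0) = mex{} = 0
g(1) = mex{} = 0
g(2) = mex{0} = 1
g(3) = mex{0} = 1
g(4) = mex{0,1} = 2
g(5) = mex{0,1} = 2
g(6) = mex{0,1,2} = 3
g(7) = mex{1,2} = 0
g(8) = mex{1,2,3} = 0
g(9) = mex{0,2,3} = 1
g(10) = mex{0,2,3} = 1
g(11) = mex{0,1,3} = 2
So g(11) = 2.
For row C, compute g(0), g(1), … with moves {2, 3, 4}:
g(0) = mex{} = 0
g(1) = mex{} = 0
g(2) = mex{0} = 1
g(3) = mex{0} = 1
g(4) = mex{0,1} = 2
g(5) = mex{0,1} = 2
So g(5) = 2.
By the Sprague-Grundy theorem, the Grundy value of a sum of independent games is the XOR of the component values.
Combined value = 0 XOR 2 XOR 2 = 0.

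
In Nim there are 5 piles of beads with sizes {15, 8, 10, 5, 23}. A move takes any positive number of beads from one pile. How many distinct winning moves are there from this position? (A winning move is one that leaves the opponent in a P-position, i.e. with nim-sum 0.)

1

Compute the nim-sum pairwise:
15 XOR 8 = 7
7 XOR 10 = 13
13 XOR 5 = 8
8 XOR 23 = 31
The overall nim-sum is X = 31. A pile of size p has a winning move iff p XOR X < p (reduce it to p XOR X).
  15: 15 XOR 31 = 16 ≥ 15 — no move.
  8: 8 XOR 31 = 23 ≥ 8 — no move.
  10: 10 XOR 31 = 21 ≥ 10 — no move.
  5: 5 XOR 31 = 26 ≥ 5 — no move.
  23: 23 XOR 31 = 8 < 23 — winning move (to 8).
That gives 1 winning move.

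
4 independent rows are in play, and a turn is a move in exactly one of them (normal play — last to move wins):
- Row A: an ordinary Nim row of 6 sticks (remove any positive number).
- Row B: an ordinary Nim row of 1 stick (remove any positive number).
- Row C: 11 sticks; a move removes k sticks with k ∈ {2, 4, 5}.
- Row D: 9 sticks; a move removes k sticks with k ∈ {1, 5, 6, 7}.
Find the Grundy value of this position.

Row A is a plain Nim row of size 6, so its Grundy value is 6.
Row B is a plain Nim row of size 1, so its Grundy value is 1.
Build the Grundy sequence for row C with g(k) = mex{g(k−s) : s ∈ {2, 4, 5}, s ≤ k}:
k:     0  1  2  3  4  5  6  7  8  9 10 11
g(k):  0  0  1  1  2  2  3  0  0  1  1  2
So g(11) = 2.
Grundy values for row D (subtraction set {1, 5, 6, 7}):
k:     0  1  2  3  4  5  6  7  8  9
g(k):  0  1  0  1  0  1  2  3  2  3
So g(9) = 3.
The value of a disjunctive sum is the nim-sum of the parts.
Combined value = 6 XOR 1 XOR 2 XOR 3 = 6.

6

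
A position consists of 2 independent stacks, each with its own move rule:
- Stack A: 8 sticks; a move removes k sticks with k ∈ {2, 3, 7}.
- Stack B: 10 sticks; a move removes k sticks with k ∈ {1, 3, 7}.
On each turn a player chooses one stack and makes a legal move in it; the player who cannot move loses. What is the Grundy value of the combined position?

1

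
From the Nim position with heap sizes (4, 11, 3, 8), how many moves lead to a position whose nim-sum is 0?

Compute the nim-sum pairwise:
4 ⊕ 11 = 15
15 ⊕ 3 = 12
12 ⊕ 8 = 4
The overall nim-sum is X = 4. A heap of size p has a winning move iff p XOR X < p (reduce it to p XOR X).
  4: 4 XOR 4 = 0 < 4 — winning move (to 0).
  11: 11 XOR 4 = 15 ≥ 11 — no move.
  3: 3 XOR 4 = 7 ≥ 3 — no move.
  8: 8 XOR 4 = 12 ≥ 8 — no move.
That gives 1 winning move.

1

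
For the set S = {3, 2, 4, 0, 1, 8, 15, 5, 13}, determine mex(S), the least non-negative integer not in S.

6

The values 0, 1, 2, 3, 4, 5 are all present; 6 is the first non-negative integer missing from the set.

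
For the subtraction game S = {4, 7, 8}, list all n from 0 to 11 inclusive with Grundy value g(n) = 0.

0, 1, 2, 3

Grundy values for subtraction set {4, 7, 8}:
k:     0  1  2  3  4  5  6  7  8  9 10 11
g(k):  0  0  0  0  1  1  1  1  2  2  2  2
The P-positions (g = 0) in 0..11 are 0, 1, 2, 3.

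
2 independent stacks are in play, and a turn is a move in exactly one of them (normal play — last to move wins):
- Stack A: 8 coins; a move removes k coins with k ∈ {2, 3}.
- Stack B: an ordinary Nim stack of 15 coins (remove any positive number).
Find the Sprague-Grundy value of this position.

14

Grundy values for stack A (subtraction set {2, 3}):
k:     0  1  2  3  4  5  6  7  8
g(k):  0  0  1  1  2  0  0  1  1
So g(8) = 1.
Stack B is a plain Nim stack of size 15, so its Grundy value is 15.
The value of a disjunctive sum is the nim-sum of the parts.
Combined value = 1 XOR 15 = 14.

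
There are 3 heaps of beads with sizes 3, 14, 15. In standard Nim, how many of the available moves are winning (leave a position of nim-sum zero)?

3

Bitwise XOR of the heap sizes:
  0011  (3)
  1110  (14)
  1111  (15)
  ----
  0010  (2)
The overall nim-sum is X = 2. A heap of size p has a winning move iff p XOR X < p (reduce it to p XOR X).
  3: 3 XOR 2 = 1 < 3 — winning move (to 1).
  14: 14 XOR 2 = 12 < 14 — winning move (to 12).
  15: 15 XOR 2 = 13 < 15 — winning move (to 13).
That gives 3 winning moves.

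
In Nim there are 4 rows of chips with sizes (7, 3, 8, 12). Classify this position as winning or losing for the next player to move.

Compute the nim-sum pairwise:
7 XOR 3 = 4
4 XOR 8 = 12
12 XOR 12 = 0
The nim-sum is 0, so this is a P-position: the player to move is in a losing position under optimal play.

Losing position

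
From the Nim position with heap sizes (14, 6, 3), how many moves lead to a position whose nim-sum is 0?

Compute the nim-sum pairwise:
14 XOR 6 = 8
8 XOR 3 = 11
The overall nim-sum is X = 11. A heap of size p has a winning move iff p XOR X < p (reduce it to p XOR X).
  14: 14 XOR 11 = 5 < 14 — winning move (to 5).
  6: 6 XOR 11 = 13 ≥ 6 — no move.
  3: 3 XOR 11 = 8 ≥ 3 — no move.
That gives 1 winning move.

1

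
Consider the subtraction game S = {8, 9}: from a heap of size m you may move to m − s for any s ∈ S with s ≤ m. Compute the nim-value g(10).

1

Grundy values for subtraction set {8, 9}:
g(0) = mex{} = 0
g(1) = mex{} = 0
g(2) = mex{} = 0
g(3) = mex{} = 0
g(4) = mex{} = 0
g(5) = mex{} = 0
g(6) = mex{} = 0
g(7) = mex{} = 0
g(8) = mex{0} = 1
g(9) = mex{0} = 1
g(10) = mex{0} = 1
So g(10) = 1.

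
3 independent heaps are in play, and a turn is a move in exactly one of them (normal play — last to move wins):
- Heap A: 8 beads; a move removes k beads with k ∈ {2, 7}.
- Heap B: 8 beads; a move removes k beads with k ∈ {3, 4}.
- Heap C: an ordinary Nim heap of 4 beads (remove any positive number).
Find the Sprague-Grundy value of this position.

Build the Grundy sequence for heap A with g(k) = mex{g(k−s) : s ∈ {2, 7}, s ≤ k}:
k:     0  1  2  3  4  5  6  7  8
g(k):  0  0  1  1  0  0  1  1  2
So g(8) = 2.
Grundy values for heap B (subtraction set {3, 4}):
g(0) = mex{} = 0
g(1) = mex{} = 0
g(2) = mex{} = 0
g(3) = mex{0} = 1
g(4) = mex{0} = 1
g(5) = mex{0} = 1
g(6) = mex{0,1} = 2
g(7) = mex{1} = 0
g(8) = mex{1} = 0
So g(8) = 0.
Heap C is a plain Nim heap of size 4, so its Grundy value is 4.
By the Sprague-Grundy theorem, the Grundy value of a sum of independent games is the XOR of the component values.
Combined value = 2 ⊕ 0 ⊕ 4 = 6.

6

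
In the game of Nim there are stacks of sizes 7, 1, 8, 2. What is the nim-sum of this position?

Nim-sum: 7 XOR 1 XOR 8 XOR 2 = 12.

12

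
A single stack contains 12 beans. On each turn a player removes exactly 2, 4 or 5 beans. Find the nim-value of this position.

2

Build the Grundy sequence with g(k) = mex{g(k−s) : s ∈ {2, 4, 5}, s ≤ k}:
k:     0  1  2  3  4  5  6  7  8  9 10 11 12
g(k):  0  0  1  1  2  2  3  0  0  1  1  2  2
So g(12) = 2.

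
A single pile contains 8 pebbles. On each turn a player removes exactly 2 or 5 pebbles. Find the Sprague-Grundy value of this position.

Compute g(0), g(1), … for moves {2, 5}:
g(0) = mex{} = 0
g(1) = mex{} = 0
g(2) = mex{0} = 1
g(3) = mex{0} = 1
g(4) = mex{1} = 0
g(5) = mex{0,1} = 2
g(6) = mex{0} = 1
g(7) = mex{1,2} = 0
g(8) = mex{1} = 0
So g(8) = 0.

0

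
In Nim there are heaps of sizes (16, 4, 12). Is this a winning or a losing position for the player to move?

Compute the nim-sum pairwise:
16 XOR 4 = 20
20 XOR 12 = 24
The nim-sum is 24 ≠ 0, so this is an N-position: the player to move can win.

Winning position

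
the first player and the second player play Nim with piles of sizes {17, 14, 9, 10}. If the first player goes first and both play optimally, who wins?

the first player wins

Compute the nim-sum pairwise:
17 ⊕ 14 = 31
31 ⊕ 9 = 22
22 ⊕ 10 = 28
The nim-sum is 28 ≠ 0, so this is an N-position: the player to move can win; the first player has a winning move.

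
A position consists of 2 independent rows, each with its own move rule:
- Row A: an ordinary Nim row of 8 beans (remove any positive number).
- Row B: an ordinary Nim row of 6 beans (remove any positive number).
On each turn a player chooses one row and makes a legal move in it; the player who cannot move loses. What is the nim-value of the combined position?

Row A is a plain Nim row of size 8, so its Grundy value is 8.
Row B is a plain Nim row of size 6, so its Grundy value is 6.
By the Sprague-Grundy theorem, the Grundy value of a sum of independent games is the XOR of the component values.
Combined value = 8 XOR 6 = 14.

14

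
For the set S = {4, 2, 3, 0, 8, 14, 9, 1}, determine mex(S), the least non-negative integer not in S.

5

The values 0, 1, 2, 3, 4 are all present; 5 is the first non-negative integer missing from the set.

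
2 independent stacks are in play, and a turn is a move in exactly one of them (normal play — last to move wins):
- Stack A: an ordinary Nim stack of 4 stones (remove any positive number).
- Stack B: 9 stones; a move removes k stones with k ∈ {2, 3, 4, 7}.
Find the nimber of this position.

0

Stack A is a plain Nim stack of size 4, so its Grundy value is 4.
Build the Grundy sequence for stack B with g(k) = mex{g(k−s) : s ∈ {2, 3, 4, 7}, s ≤ k}:
k:     0  1  2  3  4  5  6  7  8  9
g(k):  0  0  1  1  2  2  0  3  1  4
So g(9) = 4.
The value of a disjunctive sum is the nim-sum of the parts.
Combined value = 4 XOR 4 = 0.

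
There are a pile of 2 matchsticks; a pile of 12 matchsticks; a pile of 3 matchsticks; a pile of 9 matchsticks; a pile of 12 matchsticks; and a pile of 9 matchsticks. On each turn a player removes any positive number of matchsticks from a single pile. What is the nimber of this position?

1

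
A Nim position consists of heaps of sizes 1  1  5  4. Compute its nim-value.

1

Bitwise XOR of the heap sizes:
  001  (1)
  001  (1)
  101  (5)
  100  (4)
  ---
  001  (1)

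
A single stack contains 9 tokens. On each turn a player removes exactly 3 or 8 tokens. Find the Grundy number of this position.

Build the Grundy sequence with g(k) = mex{g(k−s) : s ∈ {3, 8}, s ≤ k}:
g(0) = mex{} = 0
g(1) = mex{} = 0
g(2) = mex{} = 0
g(3) = mex{0} = 1
g(4) = mex{0} = 1
g(5) = mex{0} = 1
g(6) = mex{1} = 0
g(7) = mex{1} = 0
g(8) = mex{0,1} = 2
g(9) = mex{0} = 1
So g(9) = 1.

1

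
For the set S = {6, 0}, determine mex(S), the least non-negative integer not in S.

1

0 is in the set but 1 is not, so the mex is 1.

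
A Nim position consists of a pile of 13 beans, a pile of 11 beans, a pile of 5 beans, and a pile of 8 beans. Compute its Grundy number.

Nim-sum: 13 ^ 11 ^ 5 ^ 8 = 11.

11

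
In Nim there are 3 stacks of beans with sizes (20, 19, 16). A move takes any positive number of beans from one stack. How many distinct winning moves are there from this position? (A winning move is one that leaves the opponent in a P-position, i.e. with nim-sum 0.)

Compute the nim-sum pairwise:
20 ^ 19 = 7
7 ^ 16 = 23
The overall nim-sum is X = 23. A stack of size p has a winning move iff p XOR X < p (reduce it to p XOR X).
  20: 20 XOR 23 = 3 < 20 — winning move (to 3).
  19: 19 XOR 23 = 4 < 19 — winning move (to 4).
  16: 16 XOR 23 = 7 < 16 — winning move (to 7).
That gives 3 winning moves.

3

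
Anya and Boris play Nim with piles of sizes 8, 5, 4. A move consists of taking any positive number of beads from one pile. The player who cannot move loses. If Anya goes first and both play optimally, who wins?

Anya wins

Compute the nim-sum pairwise:
8 XOR 5 = 13
13 XOR 4 = 9
The nim-sum is 9 ≠ 0, so this is an N-position: the player to move can win; Anya has a winning move.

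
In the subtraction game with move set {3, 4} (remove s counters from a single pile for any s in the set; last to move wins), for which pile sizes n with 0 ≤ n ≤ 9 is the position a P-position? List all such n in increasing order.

Grundy values for subtraction set {3, 4}:
k:     0  1  2  3  4  5  6  7  8  9
g(k):  0  0  0  1  1  1  2  0  0  0
The P-positions (g = 0) in 0..9 are 0, 1, 2, 7, 8, 9.

0, 1, 2, 7, 8, 9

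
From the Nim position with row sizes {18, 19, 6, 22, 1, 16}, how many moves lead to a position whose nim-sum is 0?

0

Nim-sum: 18 ^ 19 ^ 6 ^ 22 ^ 1 ^ 16 = 0.
The nim-sum is already 0, so every move leaves a nonzero nim-sum — there are no winning moves.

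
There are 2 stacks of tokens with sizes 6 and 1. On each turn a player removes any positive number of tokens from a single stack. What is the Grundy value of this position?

7

Nim-sum: 6 XOR 1 = 7.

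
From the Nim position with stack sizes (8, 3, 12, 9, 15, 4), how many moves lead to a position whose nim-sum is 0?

3

Write each in binary and XOR column by column:
  1000  (8)
  0011  (3)
  1100  (12)
  1001  (9)
  1111  (15)
  0100  (4)
  ----
  0101  (5)
The overall nim-sum is X = 5. A stack of size p has a winning move iff p XOR X < p (reduce it to p XOR X).
  8: 8 XOR 5 = 13 ≥ 8 — no move.
  3: 3 XOR 5 = 6 ≥ 3 — no move.
  12: 12 XOR 5 = 9 < 12 — winning move (to 9).
  9: 9 XOR 5 = 12 ≥ 9 — no move.
  15: 15 XOR 5 = 10 < 15 — winning move (to 10).
  4: 4 XOR 5 = 1 < 4 — winning move (to 1).
That gives 3 winning moves.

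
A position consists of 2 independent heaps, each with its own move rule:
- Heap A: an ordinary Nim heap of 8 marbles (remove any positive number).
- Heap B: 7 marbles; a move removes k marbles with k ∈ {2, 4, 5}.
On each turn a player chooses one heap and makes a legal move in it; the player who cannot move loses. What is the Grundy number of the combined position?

Heap A is a plain Nim heap of size 8, so its Grundy value is 8.
Build the Grundy sequence for heap B with g(k) = mex{g(k−s) : s ∈ {2, 4, 5}, s ≤ k}:
k:     0  1  2  3  4  5  6  7
g(k):  0  0  1  1  2  2  3  0
So g(7) = 0.
The value of a disjunctive sum is the nim-sum of the parts.
Combined value = 8 ⊕ 0 = 8.

8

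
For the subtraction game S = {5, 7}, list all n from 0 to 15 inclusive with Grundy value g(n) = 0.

0, 1, 2, 3, 4, 12, 13, 14, 15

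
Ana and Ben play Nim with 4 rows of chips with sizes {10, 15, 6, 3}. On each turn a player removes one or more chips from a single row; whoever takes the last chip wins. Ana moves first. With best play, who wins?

Ben wins

In binary:
  1010  (10)
  1111  (15)
  0110  (6)
  0011  (3)
  ----
  0000  (0)
The nim-sum is 0, so this is a P-position: the player to move is in a losing position under optimal play; Ana is about to move from it and so loses — Ben wins.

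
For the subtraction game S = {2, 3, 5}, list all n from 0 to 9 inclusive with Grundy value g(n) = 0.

Compute g(0), g(1), … for moves {2, 3, 5}:
k:     0  1  2  3  4  5  6  7  8  9
g(k):  0  0  1  1  2  2  3  0  0  1
The P-positions (g = 0) in 0..9 are 0, 1, 7, 8.

0, 1, 7, 8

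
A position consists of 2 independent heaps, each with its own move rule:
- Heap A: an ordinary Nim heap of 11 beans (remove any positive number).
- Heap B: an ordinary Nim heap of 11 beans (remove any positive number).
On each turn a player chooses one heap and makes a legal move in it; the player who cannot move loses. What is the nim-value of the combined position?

0

Heap A is a plain Nim heap of size 11, so its Grundy value is 11.
Heap B is a plain Nim heap of size 11, so its Grundy value is 11.
By the Sprague-Grundy theorem, the Grundy value of a sum of independent games is the XOR of the component values.
Combined value = 11 XOR 11 = 0.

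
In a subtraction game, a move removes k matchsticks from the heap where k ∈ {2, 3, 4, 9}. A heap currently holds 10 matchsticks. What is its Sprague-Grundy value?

2

Grundy values for subtraction set {2, 3, 4, 9}:
g(0) = mex{} = 0
g(1) = mex{} = 0
g(2) = mex{0} = 1
g(3) = mex{0} = 1
g(4) = mex{0,1} = 2
g(5) = mex{0,1} = 2
g(6) = mex{1,2} = 0
g(7) = mex{1,2} = 0
g(8) = mex{0,2} = 1
g(9) = mex{0,2} = 1
g(10) = mex{0,1} = 2
So g(10) = 2.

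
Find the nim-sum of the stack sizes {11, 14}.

5

Compute the nim-sum pairwise:
11 ⊕ 14 = 5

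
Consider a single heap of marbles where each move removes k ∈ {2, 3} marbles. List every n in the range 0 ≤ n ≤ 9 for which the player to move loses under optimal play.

0, 1, 5, 6

Grundy values for subtraction set {2, 3}:
k:     0  1  2  3  4  5  6  7  8  9
g(k):  0  0  1  1  2  0  0  1  1  2
The P-positions (g = 0) in 0..9 are 0, 1, 5, 6.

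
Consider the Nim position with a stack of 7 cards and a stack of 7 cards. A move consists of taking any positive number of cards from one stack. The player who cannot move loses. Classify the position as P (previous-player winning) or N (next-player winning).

Bitwise XOR of the heap sizes:
  111  (7)
  111  (7)
  ---
  000  (0)
The nim-sum is 0, so this is a P-position: the player to move is in a losing position under optimal play.

P-position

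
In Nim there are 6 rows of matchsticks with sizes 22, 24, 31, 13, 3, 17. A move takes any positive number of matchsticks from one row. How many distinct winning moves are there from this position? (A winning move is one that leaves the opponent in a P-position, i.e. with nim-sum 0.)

Compute the nim-sum pairwise:
22 XOR 24 = 14
14 XOR 31 = 17
17 XOR 13 = 28
28 XOR 3 = 31
31 XOR 17 = 14
The overall nim-sum is X = 14. A row of size p has a winning move iff p XOR X < p (reduce it to p XOR X).
  22: 22 XOR 14 = 24 ≥ 22 — no move.
  24: 24 XOR 14 = 22 < 24 — winning move (to 22).
  31: 31 XOR 14 = 17 < 31 — winning move (to 17).
  13: 13 XOR 14 = 3 < 13 — winning move (to 3).
  3: 3 XOR 14 = 13 ≥ 3 — no move.
  17: 17 XOR 14 = 31 ≥ 17 — no move.
That gives 3 winning moves.

3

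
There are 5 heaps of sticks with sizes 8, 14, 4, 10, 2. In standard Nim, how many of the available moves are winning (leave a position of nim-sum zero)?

3

Nim-sum: 8 ^ 14 ^ 4 ^ 10 ^ 2 = 10.
The overall nim-sum is X = 10. A heap of size p has a winning move iff p XOR X < p (reduce it to p XOR X).
  8: 8 XOR 10 = 2 < 8 — winning move (to 2).
  14: 14 XOR 10 = 4 < 14 — winning move (to 4).
  4: 4 XOR 10 = 14 ≥ 4 — no move.
  10: 10 XOR 10 = 0 < 10 — winning move (to 0).
  2: 2 XOR 10 = 8 ≥ 2 — no move.
That gives 3 winning moves.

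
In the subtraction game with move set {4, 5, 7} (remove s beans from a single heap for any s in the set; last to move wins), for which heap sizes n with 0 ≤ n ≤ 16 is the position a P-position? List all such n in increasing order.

Build the Grundy sequence with g(k) = mex{g(k−s) : s ∈ {4, 5, 7}, s ≤ k}:
k:     0  1  2  3  4  5  6  7  8  9 10 11 12 13 14 15 16
g(k):  0  0  0  0  1  1  1  1  2  2  2  0  0  0  0  1  1
The P-positions (g = 0) in 0..16 are 0, 1, 2, 3, 11, 12, 13, 14.

0, 1, 2, 3, 11, 12, 13, 14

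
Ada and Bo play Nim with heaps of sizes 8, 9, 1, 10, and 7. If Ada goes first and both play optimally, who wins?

Nim-sum: 8 XOR 9 XOR 1 XOR 10 XOR 7 = 13.
The nim-sum is 13 ≠ 0, so this is an N-position: the player to move can win; Ada has a winning move.

Ada wins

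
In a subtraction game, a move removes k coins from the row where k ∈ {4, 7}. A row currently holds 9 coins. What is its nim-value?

Grundy values for subtraction set {4, 7}:
k:     0  1  2  3  4  5  6  7  8  9
g(k):  0  0  0  0  1  1  1  1  2  2
So g(9) = 2.

2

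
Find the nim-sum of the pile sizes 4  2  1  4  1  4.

6

Write each in binary and XOR column by column:
  100  (4)
  010  (2)
  001  (1)
  100  (4)
  001  (1)
  100  (4)
  ---
  110  (6)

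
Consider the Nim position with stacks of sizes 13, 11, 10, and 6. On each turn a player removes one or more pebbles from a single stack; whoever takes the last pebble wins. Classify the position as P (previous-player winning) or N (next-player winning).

N-position

Compute the nim-sum pairwise:
13 ^ 11 = 6
6 ^ 10 = 12
12 ^ 6 = 10
The nim-sum is 10 ≠ 0, so this is an N-position: the player to move can win.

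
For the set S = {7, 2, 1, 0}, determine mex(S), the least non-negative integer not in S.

The values 0, 1, 2 are all present; 3 is the first non-negative integer missing from the set.

3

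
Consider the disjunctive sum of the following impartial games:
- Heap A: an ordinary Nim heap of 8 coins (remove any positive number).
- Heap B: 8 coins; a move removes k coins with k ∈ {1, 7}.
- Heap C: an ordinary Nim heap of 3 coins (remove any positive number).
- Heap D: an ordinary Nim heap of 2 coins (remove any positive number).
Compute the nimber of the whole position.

9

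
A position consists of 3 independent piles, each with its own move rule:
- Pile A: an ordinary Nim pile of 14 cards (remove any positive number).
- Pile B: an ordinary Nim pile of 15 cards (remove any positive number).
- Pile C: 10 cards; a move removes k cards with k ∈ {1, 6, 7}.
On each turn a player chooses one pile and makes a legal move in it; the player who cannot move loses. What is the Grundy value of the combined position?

3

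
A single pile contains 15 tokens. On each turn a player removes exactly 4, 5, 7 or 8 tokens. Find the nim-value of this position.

0

Grundy values for subtraction set {4, 5, 7, 8}:
k:     0  1  2  3  4  5  6  7  8  9 10 11 12 13 14 15
g(k):  0  0  0  0  1  1  1  1  2  2  2  2  0  0  0  0
So g(15) = 0.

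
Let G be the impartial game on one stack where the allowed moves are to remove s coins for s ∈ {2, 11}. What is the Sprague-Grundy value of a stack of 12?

Grundy values for subtraction set {2, 11}:
g(0) = mex{} = 0
g(1) = mex{} = 0
g(2) = mex{0} = 1
g(3) = mex{0} = 1
g(4) = mex{1} = 0
g(5) = mex{1} = 0
g(6) = mex{0} = 1
g(7) = mex{0} = 1
g(8) = mex{1} = 0
g(9) = mex{1} = 0
g(10) = mex{0} = 1
g(11) = mex{0} = 1
g(12) = mex{0,1} = 2
So g(12) = 2.

2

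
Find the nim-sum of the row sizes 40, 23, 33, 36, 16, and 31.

Nim-sum: 40 ⊕ 23 ⊕ 33 ⊕ 36 ⊕ 16 ⊕ 31 = 53.

53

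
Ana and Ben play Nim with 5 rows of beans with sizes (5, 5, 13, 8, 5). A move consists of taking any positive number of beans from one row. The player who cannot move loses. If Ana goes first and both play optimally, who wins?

Bitwise XOR of the heap sizes:
  0101  (5)
  0101  (5)
  1101  (13)
  1000  (8)
  0101  (5)
  ----
  0000  (0)
The nim-sum is 0, so this is a P-position: the player to move is in a losing position under optimal play; Ana is about to move from it and so loses — Ben wins.

Ben wins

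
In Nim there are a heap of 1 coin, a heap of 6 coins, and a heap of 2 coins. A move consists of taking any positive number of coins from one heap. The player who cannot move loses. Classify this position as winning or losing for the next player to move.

Winning position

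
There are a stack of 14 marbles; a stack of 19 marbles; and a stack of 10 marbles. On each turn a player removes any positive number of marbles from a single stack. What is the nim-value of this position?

In binary:
  01110  (14)
  10011  (19)
  01010  (10)
  -----
  10111  (23)

23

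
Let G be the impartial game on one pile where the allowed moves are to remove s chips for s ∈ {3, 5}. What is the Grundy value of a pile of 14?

2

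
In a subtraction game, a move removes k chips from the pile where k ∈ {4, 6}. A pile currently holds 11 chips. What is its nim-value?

0

Grundy values for subtraction set {4, 6}:
k:     0  1  2  3  4  5  6  7  8  9 10 11
g(k):  0  0  0  0  1  1  1  1  2  2  0  0
So g(11) = 0.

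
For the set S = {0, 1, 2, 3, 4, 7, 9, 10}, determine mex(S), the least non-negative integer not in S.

5

The values 0, 1, 2, 3, 4 are all present; 5 is the first non-negative integer missing from the set.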